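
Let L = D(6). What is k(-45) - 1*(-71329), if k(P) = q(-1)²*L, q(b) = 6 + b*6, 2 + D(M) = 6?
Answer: 71329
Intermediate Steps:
D(M) = 4 (D(M) = -2 + 6 = 4)
q(b) = 6 + 6*b
L = 4
k(P) = 0 (k(P) = (6 + 6*(-1))²*4 = (6 - 6)²*4 = 0²*4 = 0*4 = 0)
k(-45) - 1*(-71329) = 0 - 1*(-71329) = 0 + 71329 = 71329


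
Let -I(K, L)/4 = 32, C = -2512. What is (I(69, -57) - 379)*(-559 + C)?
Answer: 1556997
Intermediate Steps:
I(K, L) = -128 (I(K, L) = -4*32 = -128)
(I(69, -57) - 379)*(-559 + C) = (-128 - 379)*(-559 - 2512) = -507*(-3071) = 1556997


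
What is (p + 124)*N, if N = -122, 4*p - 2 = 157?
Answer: -39955/2 ≈ -19978.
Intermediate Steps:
p = 159/4 (p = ½ + (¼)*157 = ½ + 157/4 = 159/4 ≈ 39.750)
(p + 124)*N = (159/4 + 124)*(-122) = (655/4)*(-122) = -39955/2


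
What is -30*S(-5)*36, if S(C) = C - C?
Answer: 0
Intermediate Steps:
S(C) = 0
-30*S(-5)*36 = -30*0*36 = 0*36 = 0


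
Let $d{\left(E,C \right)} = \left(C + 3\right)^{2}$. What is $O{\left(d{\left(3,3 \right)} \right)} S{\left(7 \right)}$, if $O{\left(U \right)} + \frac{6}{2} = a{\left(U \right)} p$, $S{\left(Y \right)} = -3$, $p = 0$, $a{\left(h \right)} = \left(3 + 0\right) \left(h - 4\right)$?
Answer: $9$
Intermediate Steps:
$d{\left(E,C \right)} = \left(3 + C\right)^{2}$
$a{\left(h \right)} = -12 + 3 h$ ($a{\left(h \right)} = 3 \left(-4 + h\right) = -12 + 3 h$)
$O{\left(U \right)} = -3$ ($O{\left(U \right)} = -3 + \left(-12 + 3 U\right) 0 = -3 + 0 = -3$)
$O{\left(d{\left(3,3 \right)} \right)} S{\left(7 \right)} = \left(-3\right) \left(-3\right) = 9$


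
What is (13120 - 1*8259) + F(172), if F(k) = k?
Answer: 5033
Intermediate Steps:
(13120 - 1*8259) + F(172) = (13120 - 1*8259) + 172 = (13120 - 8259) + 172 = 4861 + 172 = 5033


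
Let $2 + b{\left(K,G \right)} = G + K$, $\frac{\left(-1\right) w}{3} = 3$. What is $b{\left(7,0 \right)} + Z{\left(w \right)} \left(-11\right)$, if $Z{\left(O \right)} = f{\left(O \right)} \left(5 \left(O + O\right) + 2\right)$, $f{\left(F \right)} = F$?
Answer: $-8707$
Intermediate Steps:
$w = -9$ ($w = \left(-3\right) 3 = -9$)
$Z{\left(O \right)} = O \left(2 + 10 O\right)$ ($Z{\left(O \right)} = O \left(5 \left(O + O\right) + 2\right) = O \left(5 \cdot 2 O + 2\right) = O \left(10 O + 2\right) = O \left(2 + 10 O\right)$)
$b{\left(K,G \right)} = -2 + G + K$ ($b{\left(K,G \right)} = -2 + \left(G + K\right) = -2 + G + K$)
$b{\left(7,0 \right)} + Z{\left(w \right)} \left(-11\right) = \left(-2 + 0 + 7\right) + 2 \left(-9\right) \left(1 + 5 \left(-9\right)\right) \left(-11\right) = 5 + 2 \left(-9\right) \left(1 - 45\right) \left(-11\right) = 5 + 2 \left(-9\right) \left(-44\right) \left(-11\right) = 5 + 792 \left(-11\right) = 5 - 8712 = -8707$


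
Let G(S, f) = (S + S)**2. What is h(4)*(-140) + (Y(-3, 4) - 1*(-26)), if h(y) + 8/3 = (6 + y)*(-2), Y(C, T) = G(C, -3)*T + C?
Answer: 10021/3 ≈ 3340.3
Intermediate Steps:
G(S, f) = 4*S**2 (G(S, f) = (2*S)**2 = 4*S**2)
Y(C, T) = C + 4*T*C**2 (Y(C, T) = (4*C**2)*T + C = 4*T*C**2 + C = C + 4*T*C**2)
h(y) = -44/3 - 2*y (h(y) = -8/3 + (6 + y)*(-2) = -8/3 + (-12 - 2*y) = -44/3 - 2*y)
h(4)*(-140) + (Y(-3, 4) - 1*(-26)) = (-44/3 - 2*4)*(-140) + (-3*(1 + 4*(-3)*4) - 1*(-26)) = (-44/3 - 8)*(-140) + (-3*(1 - 48) + 26) = -68/3*(-140) + (-3*(-47) + 26) = 9520/3 + (141 + 26) = 9520/3 + 167 = 10021/3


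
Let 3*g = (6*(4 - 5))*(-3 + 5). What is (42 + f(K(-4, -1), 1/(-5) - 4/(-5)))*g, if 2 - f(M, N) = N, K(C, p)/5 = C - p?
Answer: -868/5 ≈ -173.60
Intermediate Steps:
K(C, p) = -5*p + 5*C (K(C, p) = 5*(C - p) = -5*p + 5*C)
f(M, N) = 2 - N
g = -4 (g = ((6*(4 - 5))*(-3 + 5))/3 = ((6*(-1))*2)/3 = (-6*2)/3 = (⅓)*(-12) = -4)
(42 + f(K(-4, -1), 1/(-5) - 4/(-5)))*g = (42 + (2 - (1/(-5) - 4/(-5))))*(-4) = (42 + (2 - (1*(-⅕) - 4*(-⅕))))*(-4) = (42 + (2 - (-⅕ + ⅘)))*(-4) = (42 + (2 - 1*⅗))*(-4) = (42 + (2 - ⅗))*(-4) = (42 + 7/5)*(-4) = (217/5)*(-4) = -868/5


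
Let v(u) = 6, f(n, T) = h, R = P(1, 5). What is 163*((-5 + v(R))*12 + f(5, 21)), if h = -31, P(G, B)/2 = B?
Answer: -3097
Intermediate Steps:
P(G, B) = 2*B
R = 10 (R = 2*5 = 10)
f(n, T) = -31
163*((-5 + v(R))*12 + f(5, 21)) = 163*((-5 + 6)*12 - 31) = 163*(1*12 - 31) = 163*(12 - 31) = 163*(-19) = -3097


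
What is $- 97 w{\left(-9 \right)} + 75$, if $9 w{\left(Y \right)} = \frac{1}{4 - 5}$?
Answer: $\frac{772}{9} \approx 85.778$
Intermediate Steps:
$w{\left(Y \right)} = - \frac{1}{9}$ ($w{\left(Y \right)} = \frac{1}{9 \left(4 - 5\right)} = \frac{1}{9 \left(-1\right)} = \frac{1}{9} \left(-1\right) = - \frac{1}{9}$)
$- 97 w{\left(-9 \right)} + 75 = \left(-97\right) \left(- \frac{1}{9}\right) + 75 = \frac{97}{9} + 75 = \frac{772}{9}$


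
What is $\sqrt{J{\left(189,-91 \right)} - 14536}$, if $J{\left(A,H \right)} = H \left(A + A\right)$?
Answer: $i \sqrt{48934} \approx 221.21 i$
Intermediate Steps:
$J{\left(A,H \right)} = 2 A H$ ($J{\left(A,H \right)} = H 2 A = 2 A H$)
$\sqrt{J{\left(189,-91 \right)} - 14536} = \sqrt{2 \cdot 189 \left(-91\right) - 14536} = \sqrt{-34398 - 14536} = \sqrt{-48934} = i \sqrt{48934}$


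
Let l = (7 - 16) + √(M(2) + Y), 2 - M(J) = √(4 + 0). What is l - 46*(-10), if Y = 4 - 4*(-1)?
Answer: 451 + 2*√2 ≈ 453.83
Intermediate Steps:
Y = 8 (Y = 4 + 4 = 8)
M(J) = 0 (M(J) = 2 - √(4 + 0) = 2 - √4 = 2 - 1*2 = 2 - 2 = 0)
l = -9 + 2*√2 (l = (7 - 16) + √(0 + 8) = -9 + √8 = -9 + 2*√2 ≈ -6.1716)
l - 46*(-10) = (-9 + 2*√2) - 46*(-10) = (-9 + 2*√2) + 460 = 451 + 2*√2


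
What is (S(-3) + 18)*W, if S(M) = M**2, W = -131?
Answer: -3537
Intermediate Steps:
(S(-3) + 18)*W = ((-3)**2 + 18)*(-131) = (9 + 18)*(-131) = 27*(-131) = -3537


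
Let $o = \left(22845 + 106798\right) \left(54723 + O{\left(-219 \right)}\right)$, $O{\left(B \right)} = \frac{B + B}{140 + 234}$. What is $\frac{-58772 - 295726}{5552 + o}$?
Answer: $- \frac{33145563}{663317761825} \approx -4.9969 \cdot 10^{-5}$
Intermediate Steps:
$O{\left(B \right)} = \frac{B}{187}$ ($O{\left(B \right)} = \frac{2 B}{374} = 2 B \frac{1}{374} = \frac{B}{187}$)
$o = \frac{1326634485426}{187}$ ($o = \left(22845 + 106798\right) \left(54723 + \frac{1}{187} \left(-219\right)\right) = 129643 \left(54723 - \frac{219}{187}\right) = 129643 \cdot \frac{10232982}{187} = \frac{1326634485426}{187} \approx 7.0943 \cdot 10^{9}$)
$\frac{-58772 - 295726}{5552 + o} = \frac{-58772 - 295726}{5552 + \frac{1326634485426}{187}} = - \frac{354498}{\frac{1326635523650}{187}} = \left(-354498\right) \frac{187}{1326635523650} = - \frac{33145563}{663317761825}$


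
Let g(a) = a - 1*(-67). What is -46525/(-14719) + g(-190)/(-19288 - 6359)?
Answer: 398345704/125832731 ≈ 3.1657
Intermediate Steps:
g(a) = 67 + a (g(a) = a + 67 = 67 + a)
-46525/(-14719) + g(-190)/(-19288 - 6359) = -46525/(-14719) + (67 - 190)/(-19288 - 6359) = -46525*(-1/14719) - 123/(-25647) = 46525/14719 - 123*(-1/25647) = 46525/14719 + 41/8549 = 398345704/125832731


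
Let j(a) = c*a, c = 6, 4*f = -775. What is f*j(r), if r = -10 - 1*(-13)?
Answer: -6975/2 ≈ -3487.5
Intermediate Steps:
f = -775/4 (f = (¼)*(-775) = -775/4 ≈ -193.75)
r = 3 (r = -10 + 13 = 3)
j(a) = 6*a
f*j(r) = -2325*3/2 = -775/4*18 = -6975/2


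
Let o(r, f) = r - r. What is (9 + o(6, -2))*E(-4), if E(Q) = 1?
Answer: 9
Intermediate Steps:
o(r, f) = 0
(9 + o(6, -2))*E(-4) = (9 + 0)*1 = 9*1 = 9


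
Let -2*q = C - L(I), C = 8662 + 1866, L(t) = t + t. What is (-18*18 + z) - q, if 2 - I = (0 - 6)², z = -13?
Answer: 4961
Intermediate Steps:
I = -34 (I = 2 - (0 - 6)² = 2 - 1*(-6)² = 2 - 1*36 = 2 - 36 = -34)
L(t) = 2*t
C = 10528
q = -5298 (q = -(10528 - 2*(-34))/2 = -(10528 - 1*(-68))/2 = -(10528 + 68)/2 = -½*10596 = -5298)
(-18*18 + z) - q = (-18*18 - 13) - 1*(-5298) = (-324 - 13) + 5298 = -337 + 5298 = 4961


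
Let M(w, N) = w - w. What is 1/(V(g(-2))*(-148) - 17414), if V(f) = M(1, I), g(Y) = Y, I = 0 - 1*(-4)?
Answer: -1/17414 ≈ -5.7425e-5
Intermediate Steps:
I = 4 (I = 0 + 4 = 4)
M(w, N) = 0
V(f) = 0
1/(V(g(-2))*(-148) - 17414) = 1/(0*(-148) - 17414) = 1/(0 - 17414) = 1/(-17414) = -1/17414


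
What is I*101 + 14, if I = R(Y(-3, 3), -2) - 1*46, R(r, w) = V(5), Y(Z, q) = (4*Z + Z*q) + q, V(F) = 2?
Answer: -4430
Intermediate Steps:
Y(Z, q) = q + 4*Z + Z*q
R(r, w) = 2
I = -44 (I = 2 - 1*46 = 2 - 46 = -44)
I*101 + 14 = -44*101 + 14 = -4444 + 14 = -4430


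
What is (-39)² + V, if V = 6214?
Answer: 7735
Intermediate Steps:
(-39)² + V = (-39)² + 6214 = 1521 + 6214 = 7735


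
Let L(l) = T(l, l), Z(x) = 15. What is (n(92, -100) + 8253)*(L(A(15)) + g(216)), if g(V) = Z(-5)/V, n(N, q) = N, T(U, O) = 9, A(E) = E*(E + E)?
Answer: 5449285/72 ≈ 75685.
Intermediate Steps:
A(E) = 2*E**2 (A(E) = E*(2*E) = 2*E**2)
L(l) = 9
g(V) = 15/V
(n(92, -100) + 8253)*(L(A(15)) + g(216)) = (92 + 8253)*(9 + 15/216) = 8345*(9 + 15*(1/216)) = 8345*(9 + 5/72) = 8345*(653/72) = 5449285/72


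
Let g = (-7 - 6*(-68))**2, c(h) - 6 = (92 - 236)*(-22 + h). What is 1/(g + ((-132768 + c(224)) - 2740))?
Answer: -1/3789 ≈ -0.00026392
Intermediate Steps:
c(h) = 3174 - 144*h (c(h) = 6 + (92 - 236)*(-22 + h) = 6 - 144*(-22 + h) = 6 + (3168 - 144*h) = 3174 - 144*h)
g = 160801 (g = (-7 + 408)**2 = 401**2 = 160801)
1/(g + ((-132768 + c(224)) - 2740)) = 1/(160801 + ((-132768 + (3174 - 144*224)) - 2740)) = 1/(160801 + ((-132768 + (3174 - 32256)) - 2740)) = 1/(160801 + ((-132768 - 29082) - 2740)) = 1/(160801 + (-161850 - 2740)) = 1/(160801 - 164590) = 1/(-3789) = -1/3789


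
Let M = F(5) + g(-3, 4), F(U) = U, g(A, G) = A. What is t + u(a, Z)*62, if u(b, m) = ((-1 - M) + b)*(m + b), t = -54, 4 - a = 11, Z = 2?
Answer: 3046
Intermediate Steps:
a = -7 (a = 4 - 1*11 = 4 - 11 = -7)
M = 2 (M = 5 - 3 = 2)
u(b, m) = (-3 + b)*(b + m) (u(b, m) = ((-1 - 1*2) + b)*(m + b) = ((-1 - 2) + b)*(b + m) = (-3 + b)*(b + m))
t + u(a, Z)*62 = -54 + ((-7)² - 3*(-7) - 3*2 - 7*2)*62 = -54 + (49 + 21 - 6 - 14)*62 = -54 + 50*62 = -54 + 3100 = 3046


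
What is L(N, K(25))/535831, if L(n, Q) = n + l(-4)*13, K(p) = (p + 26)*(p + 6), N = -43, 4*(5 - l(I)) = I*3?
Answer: 61/535831 ≈ 0.00011384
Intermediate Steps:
l(I) = 5 - 3*I/4 (l(I) = 5 - I*3/4 = 5 - 3*I/4)
K(p) = (6 + p)*(26 + p) (K(p) = (26 + p)*(6 + p) = (6 + p)*(26 + p))
L(n, Q) = 104 + n (L(n, Q) = n + (5 - 3/4*(-4))*13 = n + (5 + 3)*13 = n + 8*13 = n + 104 = 104 + n)
L(N, K(25))/535831 = (104 - 43)/535831 = 61*(1/535831) = 61/535831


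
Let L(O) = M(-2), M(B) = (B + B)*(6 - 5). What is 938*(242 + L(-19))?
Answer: 223244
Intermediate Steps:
M(B) = 2*B (M(B) = (2*B)*1 = 2*B)
L(O) = -4 (L(O) = 2*(-2) = -4)
938*(242 + L(-19)) = 938*(242 - 4) = 938*238 = 223244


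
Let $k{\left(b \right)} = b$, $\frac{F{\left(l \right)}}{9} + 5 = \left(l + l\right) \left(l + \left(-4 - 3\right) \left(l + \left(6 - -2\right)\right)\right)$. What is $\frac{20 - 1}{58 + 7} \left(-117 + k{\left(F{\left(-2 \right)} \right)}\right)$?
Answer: $\frac{27018}{65} \approx 415.66$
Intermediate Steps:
$F{\left(l \right)} = -45 + 18 l \left(-56 - 6 l\right)$ ($F{\left(l \right)} = -45 + 9 \left(l + l\right) \left(l + \left(-4 - 3\right) \left(l + \left(6 - -2\right)\right)\right) = -45 + 9 \cdot 2 l \left(l - 7 \left(l + \left(6 + 2\right)\right)\right) = -45 + 9 \cdot 2 l \left(l - 7 \left(l + 8\right)\right) = -45 + 9 \cdot 2 l \left(l - 7 \left(8 + l\right)\right) = -45 + 9 \cdot 2 l \left(l - \left(56 + 7 l\right)\right) = -45 + 9 \cdot 2 l \left(-56 - 6 l\right) = -45 + 18 l \left(-56 - 6 l\right)$)
$\frac{20 - 1}{58 + 7} \left(-117 + k{\left(F{\left(-2 \right)} \right)}\right) = \frac{20 - 1}{58 + 7} \left(-117 - \left(-1971 + 432\right)\right) = \frac{19}{65} \left(-117 - -1539\right) = 19 \cdot \frac{1}{65} \left(-117 - -1539\right) = \frac{19 \left(-117 + 1539\right)}{65} = \frac{19}{65} \cdot 1422 = \frac{27018}{65}$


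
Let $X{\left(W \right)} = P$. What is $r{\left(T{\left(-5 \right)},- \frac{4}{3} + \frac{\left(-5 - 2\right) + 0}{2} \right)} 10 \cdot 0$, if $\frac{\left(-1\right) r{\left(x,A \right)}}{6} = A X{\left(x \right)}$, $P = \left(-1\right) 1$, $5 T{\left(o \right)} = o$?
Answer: $0$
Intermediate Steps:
$T{\left(o \right)} = \frac{o}{5}$
$P = -1$
$X{\left(W \right)} = -1$
$r{\left(x,A \right)} = 6 A$ ($r{\left(x,A \right)} = - 6 A \left(-1\right) = - 6 \left(- A\right) = 6 A$)
$r{\left(T{\left(-5 \right)},- \frac{4}{3} + \frac{\left(-5 - 2\right) + 0}{2} \right)} 10 \cdot 0 = 6 \left(- \frac{4}{3} + \frac{\left(-5 - 2\right) + 0}{2}\right) 10 \cdot 0 = 6 \left(\left(-4\right) \frac{1}{3} + \left(-7 + 0\right) \frac{1}{2}\right) 0 = 6 \left(- \frac{4}{3} - \frac{7}{2}\right) 0 = 6 \left(- \frac{29}{6}\right) 0 = \left(-29\right) 0 = 0$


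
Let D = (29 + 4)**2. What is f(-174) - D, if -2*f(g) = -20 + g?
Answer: -992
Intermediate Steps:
f(g) = 10 - g/2 (f(g) = -(-20 + g)/2 = 10 - g/2)
D = 1089 (D = 33**2 = 1089)
f(-174) - D = (10 - 1/2*(-174)) - 1*1089 = (10 + 87) - 1089 = 97 - 1089 = -992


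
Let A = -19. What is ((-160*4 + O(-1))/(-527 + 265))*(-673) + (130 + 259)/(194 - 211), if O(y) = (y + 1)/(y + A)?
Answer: -3712079/2227 ≈ -1666.9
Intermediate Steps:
O(y) = (1 + y)/(-19 + y) (O(y) = (y + 1)/(y - 19) = (1 + y)/(-19 + y))
((-160*4 + O(-1))/(-527 + 265))*(-673) + (130 + 259)/(194 - 211) = ((-160*4 + (1 - 1)/(-19 - 1))/(-527 + 265))*(-673) + (130 + 259)/(194 - 211) = ((-640 + 0/(-20))/(-262))*(-673) + 389/(-17) = ((-640 - 1/20*0)*(-1/262))*(-673) + 389*(-1/17) = ((-640 + 0)*(-1/262))*(-673) - 389/17 = -640*(-1/262)*(-673) - 389/17 = (320/131)*(-673) - 389/17 = -215360/131 - 389/17 = -3712079/2227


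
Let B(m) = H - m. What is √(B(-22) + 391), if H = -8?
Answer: 9*√5 ≈ 20.125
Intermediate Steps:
B(m) = -8 - m
√(B(-22) + 391) = √((-8 - 1*(-22)) + 391) = √((-8 + 22) + 391) = √(14 + 391) = √405 = 9*√5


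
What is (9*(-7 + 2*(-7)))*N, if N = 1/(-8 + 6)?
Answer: 189/2 ≈ 94.500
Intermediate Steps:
N = -½ (N = 1/(-2) = -½ ≈ -0.50000)
(9*(-7 + 2*(-7)))*N = (9*(-7 + 2*(-7)))*(-½) = (9*(-7 - 14))*(-½) = (9*(-21))*(-½) = -189*(-½) = 189/2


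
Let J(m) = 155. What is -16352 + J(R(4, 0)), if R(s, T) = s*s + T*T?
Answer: -16197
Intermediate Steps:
R(s, T) = T² + s² (R(s, T) = s² + T² = T² + s²)
-16352 + J(R(4, 0)) = -16352 + 155 = -16197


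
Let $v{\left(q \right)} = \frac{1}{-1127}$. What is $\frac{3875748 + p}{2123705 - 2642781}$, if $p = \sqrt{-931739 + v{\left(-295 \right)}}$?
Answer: $- \frac{968937}{129769} - \frac{i \sqrt{24151606642}}{83571236} \approx -7.4666 - 0.0018596 i$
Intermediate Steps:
$v{\left(q \right)} = - \frac{1}{1127}$
$p = \frac{i \sqrt{24151606642}}{161}$ ($p = \sqrt{-931739 - \frac{1}{1127}} = \sqrt{- \frac{1050069854}{1127}} = \frac{i \sqrt{24151606642}}{161} \approx 965.27 i$)
$\frac{3875748 + p}{2123705 - 2642781} = \frac{3875748 + \frac{i \sqrt{24151606642}}{161}}{2123705 - 2642781} = \frac{3875748 + \frac{i \sqrt{24151606642}}{161}}{-519076} = \left(3875748 + \frac{i \sqrt{24151606642}}{161}\right) \left(- \frac{1}{519076}\right) = - \frac{968937}{129769} - \frac{i \sqrt{24151606642}}{83571236}$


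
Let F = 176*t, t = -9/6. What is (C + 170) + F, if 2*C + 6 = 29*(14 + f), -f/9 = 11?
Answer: -2659/2 ≈ -1329.5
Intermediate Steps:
t = -3/2 (t = -9*1/6 = -3/2 ≈ -1.5000)
f = -99 (f = -9*11 = -99)
F = -264 (F = 176*(-3/2) = -264)
C = -2471/2 (C = -3 + (29*(14 - 99))/2 = -3 + (29*(-85))/2 = -3 + (1/2)*(-2465) = -3 - 2465/2 = -2471/2 ≈ -1235.5)
(C + 170) + F = (-2471/2 + 170) - 264 = -2131/2 - 264 = -2659/2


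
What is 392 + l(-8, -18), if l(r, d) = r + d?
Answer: 366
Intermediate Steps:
l(r, d) = d + r
392 + l(-8, -18) = 392 + (-18 - 8) = 392 - 26 = 366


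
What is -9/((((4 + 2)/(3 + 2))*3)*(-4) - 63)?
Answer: 5/43 ≈ 0.11628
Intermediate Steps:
-9/((((4 + 2)/(3 + 2))*3)*(-4) - 63) = -9/(((6/5)*3)*(-4) - 63) = -9/((18/5)*(-4) - 63) = -9/(-72/5 - 63) = -9/(-387/5) = -9*(-5/387) = 5/43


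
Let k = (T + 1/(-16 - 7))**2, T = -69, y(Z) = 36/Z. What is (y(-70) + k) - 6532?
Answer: -32688462/18515 ≈ -1765.5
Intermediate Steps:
k = 2521744/529 (k = (-69 + 1/(-16 - 7))**2 = (-69 + 1/(-23))**2 = (-69 - 1/23)**2 = (-1588/23)**2 = 2521744/529 ≈ 4767.0)
(y(-70) + k) - 6532 = (36/(-70) + 2521744/529) - 6532 = (36*(-1/70) + 2521744/529) - 6532 = (-18/35 + 2521744/529) - 6532 = 88251518/18515 - 6532 = -32688462/18515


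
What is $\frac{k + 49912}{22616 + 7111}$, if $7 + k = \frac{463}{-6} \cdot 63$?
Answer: $\frac{30029}{19818} \approx 1.5152$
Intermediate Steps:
$k = - \frac{9737}{2}$ ($k = -7 + \frac{463}{-6} \cdot 63 = -7 + 463 \left(- \frac{1}{6}\right) 63 = -7 - \frac{9723}{2} = - \frac{9737}{2} \approx -4868.5$)
$\frac{k + 49912}{22616 + 7111} = \frac{- \frac{9737}{2} + 49912}{22616 + 7111} = \frac{90087}{2 \cdot 29727} = \frac{90087}{2} \cdot \frac{1}{29727} = \frac{30029}{19818}$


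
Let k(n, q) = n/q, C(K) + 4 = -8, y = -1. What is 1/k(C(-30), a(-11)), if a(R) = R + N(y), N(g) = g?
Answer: 1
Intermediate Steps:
C(K) = -12 (C(K) = -4 - 8 = -12)
a(R) = -1 + R (a(R) = R - 1 = -1 + R)
1/k(C(-30), a(-11)) = 1/(-12/(-1 - 11)) = 1/(-12/(-12)) = 1/(-12*(-1/12)) = 1/1 = 1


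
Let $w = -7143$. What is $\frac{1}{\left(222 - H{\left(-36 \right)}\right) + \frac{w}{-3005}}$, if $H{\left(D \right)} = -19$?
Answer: $\frac{3005}{731348} \approx 0.0041089$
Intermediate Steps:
$\frac{1}{\left(222 - H{\left(-36 \right)}\right) + \frac{w}{-3005}} = \frac{1}{\left(222 - -19\right) - \frac{7143}{-3005}} = \frac{1}{\left(222 + 19\right) - - \frac{7143}{3005}} = \frac{1}{241 + \frac{7143}{3005}} = \frac{1}{\frac{731348}{3005}} = \frac{3005}{731348}$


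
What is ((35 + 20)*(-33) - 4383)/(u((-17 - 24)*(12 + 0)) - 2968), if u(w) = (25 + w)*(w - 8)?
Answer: -1033/38422 ≈ -0.026886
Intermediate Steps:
u(w) = (-8 + w)*(25 + w) (u(w) = (25 + w)*(-8 + w) = (-8 + w)*(25 + w))
((35 + 20)*(-33) - 4383)/(u((-17 - 24)*(12 + 0)) - 2968) = ((35 + 20)*(-33) - 4383)/((-200 + ((-17 - 24)*(12 + 0))**2 + 17*((-17 - 24)*(12 + 0))) - 2968) = (55*(-33) - 4383)/((-200 + (-41*12)**2 + 17*(-41*12)) - 2968) = (-1815 - 4383)/((-200 + (-492)**2 + 17*(-492)) - 2968) = -6198/((-200 + 242064 - 8364) - 2968) = -6198/(233500 - 2968) = -6198/230532 = -6198*1/230532 = -1033/38422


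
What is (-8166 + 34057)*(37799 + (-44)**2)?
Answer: 1028778885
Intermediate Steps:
(-8166 + 34057)*(37799 + (-44)**2) = 25891*(37799 + 1936) = 25891*39735 = 1028778885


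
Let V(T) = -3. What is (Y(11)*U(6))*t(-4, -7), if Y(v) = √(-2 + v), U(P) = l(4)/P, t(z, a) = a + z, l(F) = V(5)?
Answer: 33/2 ≈ 16.500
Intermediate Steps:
l(F) = -3
U(P) = -3/P
(Y(11)*U(6))*t(-4, -7) = (√(-2 + 11)*(-3/6))*(-7 - 4) = (√9*(-3*⅙))*(-11) = (3*(-½))*(-11) = -3/2*(-11) = 33/2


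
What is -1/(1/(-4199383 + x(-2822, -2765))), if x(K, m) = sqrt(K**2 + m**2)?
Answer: 4199383 - sqrt(15608909) ≈ 4.1954e+6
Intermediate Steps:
-1/(1/(-4199383 + x(-2822, -2765))) = -1/(1/(-4199383 + sqrt((-2822)**2 + (-2765)**2))) = -1/(1/(-4199383 + sqrt(7963684 + 7645225))) = -1/(1/(-4199383 + sqrt(15608909))) = -(-4199383 + sqrt(15608909)) = 4199383 - sqrt(15608909)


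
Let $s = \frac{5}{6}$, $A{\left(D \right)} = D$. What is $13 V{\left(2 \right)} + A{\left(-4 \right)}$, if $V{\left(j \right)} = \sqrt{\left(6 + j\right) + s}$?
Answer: $-4 + \frac{13 \sqrt{318}}{6} \approx 34.637$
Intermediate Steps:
$s = \frac{5}{6}$ ($s = 5 \cdot \frac{1}{6} = \frac{5}{6} \approx 0.83333$)
$V{\left(j \right)} = \sqrt{\frac{41}{6} + j}$ ($V{\left(j \right)} = \sqrt{\left(6 + j\right) + \frac{5}{6}} = \sqrt{\frac{41}{6} + j}$)
$13 V{\left(2 \right)} + A{\left(-4 \right)} = 13 \frac{\sqrt{246 + 36 \cdot 2}}{6} - 4 = 13 \frac{\sqrt{246 + 72}}{6} - 4 = 13 \frac{\sqrt{318}}{6} - 4 = \frac{13 \sqrt{318}}{6} - 4 = -4 + \frac{13 \sqrt{318}}{6}$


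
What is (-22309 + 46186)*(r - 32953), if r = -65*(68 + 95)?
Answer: -1039795596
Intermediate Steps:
r = -10595 (r = -65*163 = -10595)
(-22309 + 46186)*(r - 32953) = (-22309 + 46186)*(-10595 - 32953) = 23877*(-43548) = -1039795596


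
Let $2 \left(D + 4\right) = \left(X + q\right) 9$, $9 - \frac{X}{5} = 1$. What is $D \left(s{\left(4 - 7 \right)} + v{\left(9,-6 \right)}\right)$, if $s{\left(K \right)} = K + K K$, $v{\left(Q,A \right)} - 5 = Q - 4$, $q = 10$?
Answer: $3536$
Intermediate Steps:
$X = 40$ ($X = 45 - 5 = 40$)
$v{\left(Q,A \right)} = 1 + Q$ ($v{\left(Q,A \right)} = 5 + \left(Q - 4\right) = 5 + \left(-4 + Q\right) = 1 + Q$)
$s{\left(K \right)} = K + K^{2}$
$D = 221$ ($D = -4 + \frac{\left(40 + 10\right) 9}{2} = -4 + \frac{50 \cdot 9}{2} = -4 + \frac{1}{2} \cdot 450 = -4 + 225 = 221$)
$D \left(s{\left(4 - 7 \right)} + v{\left(9,-6 \right)}\right) = 221 \left(\left(4 - 7\right) \left(1 + \left(4 - 7\right)\right) + \left(1 + 9\right)\right) = 221 \left(\left(4 - 7\right) \left(1 + \left(4 - 7\right)\right) + 10\right) = 221 \left(- 3 \left(1 - 3\right) + 10\right) = 221 \left(\left(-3\right) \left(-2\right) + 10\right) = 221 \left(6 + 10\right) = 221 \cdot 16 = 3536$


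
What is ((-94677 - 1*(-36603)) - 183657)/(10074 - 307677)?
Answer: 26859/33067 ≈ 0.81226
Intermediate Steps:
((-94677 - 1*(-36603)) - 183657)/(10074 - 307677) = ((-94677 + 36603) - 183657)/(-297603) = (-58074 - 183657)*(-1/297603) = -241731*(-1/297603) = 26859/33067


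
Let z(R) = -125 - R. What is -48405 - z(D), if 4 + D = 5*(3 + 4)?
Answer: -48249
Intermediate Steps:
D = 31 (D = -4 + 5*(3 + 4) = -4 + 5*7 = -4 + 35 = 31)
-48405 - z(D) = -48405 - (-125 - 1*31) = -48405 - (-125 - 31) = -48405 - 1*(-156) = -48405 + 156 = -48249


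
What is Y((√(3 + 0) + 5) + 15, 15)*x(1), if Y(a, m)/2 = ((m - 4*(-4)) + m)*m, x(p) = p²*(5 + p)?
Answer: 8280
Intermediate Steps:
Y(a, m) = 2*m*(16 + 2*m) (Y(a, m) = 2*(((m - 4*(-4)) + m)*m) = 2*(((m + 16) + m)*m) = 2*(((16 + m) + m)*m) = 2*((16 + 2*m)*m) = 2*(m*(16 + 2*m)) = 2*m*(16 + 2*m))
Y((√(3 + 0) + 5) + 15, 15)*x(1) = (4*15*(8 + 15))*(1²*(5 + 1)) = (4*15*23)*(1*6) = 1380*6 = 8280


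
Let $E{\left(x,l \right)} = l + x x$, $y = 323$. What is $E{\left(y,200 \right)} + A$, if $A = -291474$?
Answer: $-186945$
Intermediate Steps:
$E{\left(x,l \right)} = l + x^{2}$
$E{\left(y,200 \right)} + A = \left(200 + 323^{2}\right) - 291474 = \left(200 + 104329\right) - 291474 = 104529 - 291474 = -186945$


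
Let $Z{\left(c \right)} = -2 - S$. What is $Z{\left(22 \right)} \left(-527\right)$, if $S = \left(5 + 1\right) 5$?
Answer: $16864$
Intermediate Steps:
$S = 30$ ($S = 6 \cdot 5 = 30$)
$Z{\left(c \right)} = -32$ ($Z{\left(c \right)} = -2 - 30 = -32$)
$Z{\left(22 \right)} \left(-527\right) = \left(-32\right) \left(-527\right) = 16864$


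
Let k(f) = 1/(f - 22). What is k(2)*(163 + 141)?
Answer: -76/5 ≈ -15.200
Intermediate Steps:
k(f) = 1/(-22 + f)
k(2)*(163 + 141) = (163 + 141)/(-22 + 2) = 304/(-20) = -1/20*304 = -76/5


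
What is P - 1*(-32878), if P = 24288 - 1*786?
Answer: 56380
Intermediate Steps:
P = 23502 (P = 24288 - 786 = 23502)
P - 1*(-32878) = 23502 - 1*(-32878) = 23502 + 32878 = 56380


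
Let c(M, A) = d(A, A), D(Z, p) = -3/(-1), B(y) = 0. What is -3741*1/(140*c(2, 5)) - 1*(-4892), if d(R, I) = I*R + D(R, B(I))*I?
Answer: 27391459/5600 ≈ 4891.3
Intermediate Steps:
D(Z, p) = 3 (D(Z, p) = -3*(-1) = 3)
d(R, I) = 3*I + I*R (d(R, I) = I*R + 3*I = 3*I + I*R)
c(M, A) = A*(3 + A)
-3741*1/(140*c(2, 5)) - 1*(-4892) = -3741*1/(700*(3 + 5)) - 1*(-4892) = -3741/(((5*8)*(-10))*(-14)) + 4892 = -3741/((40*(-10))*(-14)) + 4892 = -3741/((-400*(-14))) + 4892 = -3741/5600 + 4892 = 27391459/5600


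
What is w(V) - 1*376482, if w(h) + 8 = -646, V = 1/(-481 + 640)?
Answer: -377136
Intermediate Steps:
V = 1/159 ≈ 0.0062893
w(h) = -654 (w(h) = -8 - 646 = -654)
w(V) - 1*376482 = -654 - 1*376482 = -654 - 376482 = -377136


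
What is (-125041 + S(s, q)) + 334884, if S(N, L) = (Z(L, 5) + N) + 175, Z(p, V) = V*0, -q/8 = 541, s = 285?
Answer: 210303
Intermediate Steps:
q = -4328 (q = -8*541 = -4328)
Z(p, V) = 0
S(N, L) = 175 + N (S(N, L) = (0 + N) + 175 = N + 175 = 175 + N)
(-125041 + S(s, q)) + 334884 = (-125041 + (175 + 285)) + 334884 = (-125041 + 460) + 334884 = -124581 + 334884 = 210303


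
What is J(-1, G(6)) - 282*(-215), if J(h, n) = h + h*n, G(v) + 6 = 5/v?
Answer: 363805/6 ≈ 60634.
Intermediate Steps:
G(v) = -6 + 5/v
J(-1, G(6)) - 282*(-215) = -(1 + (-6 + 5/6)) - 282*(-215) = -(1 + (-6 + 5*(⅙))) + 60630 = -(1 + (-6 + ⅚)) + 60630 = -(1 - 31/6) + 60630 = -1*(-25/6) + 60630 = 25/6 + 60630 = 363805/6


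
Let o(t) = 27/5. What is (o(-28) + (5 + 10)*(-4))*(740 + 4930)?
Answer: -309582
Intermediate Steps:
o(t) = 27/5 (o(t) = 27*(⅕) = 27/5)
(o(-28) + (5 + 10)*(-4))*(740 + 4930) = (27/5 + (5 + 10)*(-4))*(740 + 4930) = (27/5 + 15*(-4))*5670 = (27/5 - 60)*5670 = -273/5*5670 = -309582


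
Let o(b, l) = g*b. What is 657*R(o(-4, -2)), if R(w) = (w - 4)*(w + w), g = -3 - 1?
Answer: 252288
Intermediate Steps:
g = -4
o(b, l) = -4*b
R(w) = 2*w*(-4 + w) (R(w) = (-4 + w)*(2*w) = 2*w*(-4 + w))
657*R(o(-4, -2)) = 657*(2*(-4*(-4))*(-4 - 4*(-4))) = 657*(2*16*(-4 + 16)) = 657*(2*16*12) = 657*384 = 252288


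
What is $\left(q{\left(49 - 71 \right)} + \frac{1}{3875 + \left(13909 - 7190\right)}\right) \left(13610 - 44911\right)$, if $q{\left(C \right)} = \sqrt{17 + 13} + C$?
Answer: $\frac{7295230167}{10594} - 31301 \sqrt{30} \approx 5.1718 \cdot 10^{5}$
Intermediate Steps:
$q{\left(C \right)} = C + \sqrt{30}$ ($q{\left(C \right)} = \sqrt{30} + C = C + \sqrt{30}$)
$\left(q{\left(49 - 71 \right)} + \frac{1}{3875 + \left(13909 - 7190\right)}\right) \left(13610 - 44911\right) = \left(\left(\left(49 - 71\right) + \sqrt{30}\right) + \frac{1}{3875 + \left(13909 - 7190\right)}\right) \left(13610 - 44911\right) = \left(\left(\left(49 - 71\right) + \sqrt{30}\right) + \frac{1}{3875 + 6719}\right) \left(-31301\right) = \left(\left(-22 + \sqrt{30}\right) + \frac{1}{10594}\right) \left(-31301\right) = \left(- \frac{233067}{10594} + \sqrt{30}\right) \left(-31301\right) = \frac{7295230167}{10594} - 31301 \sqrt{30}$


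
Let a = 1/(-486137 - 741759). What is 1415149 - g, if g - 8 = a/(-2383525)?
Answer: 4141722618595689399/2926720813400 ≈ 1.4151e+6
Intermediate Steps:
a = -1/1227896 (a = 1/(-1227896) = -1/1227896 ≈ -8.1440e-7)
g = 23413766507201/2926720813400 (g = 8 - 1/1227896/(-2383525) = 8 - 1/1227896*(-1/2383525) = 8 + 1/2926720813400 = 23413766507201/2926720813400 ≈ 8.0000)
1415149 - g = 1415149 - 1*23413766507201/2926720813400 = 1415149 - 23413766507201/2926720813400 = 4141722618595689399/2926720813400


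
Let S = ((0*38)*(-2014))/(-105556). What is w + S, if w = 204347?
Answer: 204347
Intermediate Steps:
S = 0 (S = (0*(-2014))*(-1/105556) = 0*(-1/105556) = 0)
w + S = 204347 + 0 = 204347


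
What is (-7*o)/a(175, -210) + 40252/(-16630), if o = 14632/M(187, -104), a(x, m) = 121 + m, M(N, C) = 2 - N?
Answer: -47321206/5476259 ≈ -8.6412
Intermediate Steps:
o = -14632/185 (o = 14632/(2 - 1*187) = 14632/(2 - 187) = 14632/(-185) = 14632*(-1/185) = -14632/185 ≈ -79.092)
(-7*o)/a(175, -210) + 40252/(-16630) = (-7*(-14632/185))/(121 - 210) + 40252/(-16630) = (102424/185)/(-89) + 40252*(-1/16630) = (102424/185)*(-1/89) - 20126/8315 = -102424/16465 - 20126/8315 = -47321206/5476259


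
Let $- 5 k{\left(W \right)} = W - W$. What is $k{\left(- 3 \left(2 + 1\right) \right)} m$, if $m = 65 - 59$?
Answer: $0$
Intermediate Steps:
$k{\left(W \right)} = 0$ ($k{\left(W \right)} = - \frac{W - W}{5} = \left(- \frac{1}{5}\right) 0 = 0$)
$m = 6$ ($m = 65 - 59 = 6$)
$k{\left(- 3 \left(2 + 1\right) \right)} m = 0 \cdot 6 = 0$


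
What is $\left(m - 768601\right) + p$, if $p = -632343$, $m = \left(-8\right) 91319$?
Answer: $-2131496$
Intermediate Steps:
$m = -730552$
$\left(m - 768601\right) + p = \left(-730552 - 768601\right) - 632343 = -1499153 - 632343 = -2131496$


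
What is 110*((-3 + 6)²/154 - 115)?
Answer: -88505/7 ≈ -12644.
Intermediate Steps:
110*((-3 + 6)²/154 - 115) = 110*(3²*(1/154) - 115) = 110*(9*(1/154) - 115) = 110*(9/154 - 115) = 110*(-17701/154) = -88505/7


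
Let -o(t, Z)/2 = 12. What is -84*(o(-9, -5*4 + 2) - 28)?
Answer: 4368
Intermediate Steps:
o(t, Z) = -24 (o(t, Z) = -2*12 = -24)
-84*(o(-9, -5*4 + 2) - 28) = -84*(-24 - 28) = -84*(-52) = 4368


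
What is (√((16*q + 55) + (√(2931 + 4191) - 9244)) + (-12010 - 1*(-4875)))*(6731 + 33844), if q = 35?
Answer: -289502625 + 40575*I*√(8629 - √7122) ≈ -2.895e+8 + 3.7506e+6*I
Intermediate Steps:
(√((16*q + 55) + (√(2931 + 4191) - 9244)) + (-12010 - 1*(-4875)))*(6731 + 33844) = (√((16*35 + 55) + (√(2931 + 4191) - 9244)) + (-12010 - 1*(-4875)))*(6731 + 33844) = (√((560 + 55) + (√7122 - 9244)) + (-12010 + 4875))*40575 = (√(615 + (-9244 + √7122)) - 7135)*40575 = (√(-8629 + √7122) - 7135)*40575 = (-7135 + √(-8629 + √7122))*40575 = -289502625 + 40575*√(-8629 + √7122)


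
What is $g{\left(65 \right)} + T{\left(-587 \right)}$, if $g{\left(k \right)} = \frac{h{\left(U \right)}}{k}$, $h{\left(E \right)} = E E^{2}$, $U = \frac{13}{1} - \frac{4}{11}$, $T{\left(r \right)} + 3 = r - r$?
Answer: $\frac{2426074}{86515} \approx 28.042$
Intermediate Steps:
$T{\left(r \right)} = -3$ ($T{\left(r \right)} = -3 + \left(r - r\right) = -3 + 0 = -3$)
$U = \frac{139}{11}$ ($U = 13 \cdot 1 - \frac{4}{11} = 13 - \frac{4}{11} = \frac{139}{11} \approx 12.636$)
$h{\left(E \right)} = E^{3}$
$g{\left(k \right)} = \frac{2685619}{1331 k}$ ($g{\left(k \right)} = \frac{\left(\frac{139}{11}\right)^{3}}{k} = \frac{2685619}{1331 k}$)
$g{\left(65 \right)} + T{\left(-587 \right)} = \frac{2685619}{1331 \cdot 65} - 3 = \frac{2685619}{1331} \cdot \frac{1}{65} - 3 = \frac{2685619}{86515} - 3 = \frac{2426074}{86515}$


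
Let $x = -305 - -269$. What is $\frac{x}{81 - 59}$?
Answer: $- \frac{18}{11} \approx -1.6364$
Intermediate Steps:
$x = -36$ ($x = -305 + 269 = -36$)
$\frac{x}{81 - 59} = - \frac{36}{81 - 59} = - \frac{36}{22} = \left(-36\right) \frac{1}{22} = - \frac{18}{11}$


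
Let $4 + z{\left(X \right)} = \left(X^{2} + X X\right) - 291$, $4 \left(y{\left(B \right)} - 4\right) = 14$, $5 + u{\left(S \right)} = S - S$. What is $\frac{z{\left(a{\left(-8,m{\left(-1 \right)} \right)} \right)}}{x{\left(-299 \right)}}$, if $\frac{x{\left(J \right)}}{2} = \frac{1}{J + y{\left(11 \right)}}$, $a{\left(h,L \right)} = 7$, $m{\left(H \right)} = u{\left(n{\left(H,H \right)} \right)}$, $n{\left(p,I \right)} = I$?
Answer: $\frac{114851}{4} \approx 28713.0$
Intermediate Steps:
$u{\left(S \right)} = -5$ ($u{\left(S \right)} = -5 + \left(S - S\right) = -5 + 0 = -5$)
$m{\left(H \right)} = -5$
$y{\left(B \right)} = \frac{15}{2}$ ($y{\left(B \right)} = 4 + \frac{1}{4} \cdot 14 = 4 + \frac{7}{2} = \frac{15}{2}$)
$x{\left(J \right)} = \frac{2}{\frac{15}{2} + J}$ ($x{\left(J \right)} = \frac{2}{J + \frac{15}{2}} = \frac{2}{\frac{15}{2} + J}$)
$z{\left(X \right)} = -295 + 2 X^{2}$ ($z{\left(X \right)} = -4 - \left(291 - X^{2} - X X\right) = -4 + \left(\left(X^{2} + X^{2}\right) - 291\right) = -4 + \left(2 X^{2} - 291\right) = -4 + \left(-291 + 2 X^{2}\right) = -295 + 2 X^{2}$)
$\frac{z{\left(a{\left(-8,m{\left(-1 \right)} \right)} \right)}}{x{\left(-299 \right)}} = \frac{-295 + 2 \cdot 7^{2}}{4 \frac{1}{15 + 2 \left(-299\right)}} = \frac{-295 + 2 \cdot 49}{4 \frac{1}{15 - 598}} = \frac{-295 + 98}{4 \frac{1}{-583}} = - \frac{197}{4 \left(- \frac{1}{583}\right)} = - \frac{197}{- \frac{4}{583}} = \left(-197\right) \left(- \frac{583}{4}\right) = \frac{114851}{4}$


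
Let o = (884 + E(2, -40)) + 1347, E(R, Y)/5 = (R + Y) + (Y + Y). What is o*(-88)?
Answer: -144408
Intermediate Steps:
E(R, Y) = 5*R + 15*Y (E(R, Y) = 5*((R + Y) + (Y + Y)) = 5*((R + Y) + 2*Y) = 5*(R + 3*Y) = 5*R + 15*Y)
o = 1641 (o = (884 + (5*2 + 15*(-40))) + 1347 = (884 + (10 - 600)) + 1347 = (884 - 590) + 1347 = 294 + 1347 = 1641)
o*(-88) = 1641*(-88) = -144408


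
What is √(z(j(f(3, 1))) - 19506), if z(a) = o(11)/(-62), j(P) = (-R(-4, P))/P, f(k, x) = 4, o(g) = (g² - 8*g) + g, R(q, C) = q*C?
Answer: 2*I*√4686487/31 ≈ 139.67*I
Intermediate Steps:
R(q, C) = C*q
o(g) = g² - 7*g
j(P) = 4 (j(P) = (-P*(-4))/P = (-(-4)*P)/P = (4*P)/P = 4)
z(a) = -22/31 (z(a) = (11*(-7 + 11))/(-62) = (11*4)*(-1/62) = 44*(-1/62) = -22/31)
√(z(j(f(3, 1))) - 19506) = √(-22/31 - 19506) = √(-604708/31) = 2*I*√4686487/31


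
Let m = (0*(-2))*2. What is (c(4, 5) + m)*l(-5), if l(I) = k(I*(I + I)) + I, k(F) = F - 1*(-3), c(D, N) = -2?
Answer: -96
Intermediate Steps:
k(F) = 3 + F (k(F) = F + 3 = 3 + F)
m = 0 (m = 0*2 = 0)
l(I) = 3 + I + 2*I² (l(I) = (3 + I*(I + I)) + I = (3 + I*(2*I)) + I = (3 + 2*I²) + I = 3 + I + 2*I²)
(c(4, 5) + m)*l(-5) = (-2 + 0)*(3 - 5 + 2*(-5)²) = -2*(3 - 5 + 2*25) = -2*(3 - 5 + 50) = -2*48 = -96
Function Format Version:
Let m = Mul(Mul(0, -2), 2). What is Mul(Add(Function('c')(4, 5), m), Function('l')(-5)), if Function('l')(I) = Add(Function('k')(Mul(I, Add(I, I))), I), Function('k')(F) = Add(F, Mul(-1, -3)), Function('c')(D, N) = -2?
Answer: -96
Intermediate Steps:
Function('k')(F) = Add(3, F) (Function('k')(F) = Add(F, 3) = Add(3, F))
m = 0 (m = Mul(0, 2) = 0)
Function('l')(I) = Add(3, I, Mul(2, Pow(I, 2))) (Function('l')(I) = Add(Add(3, Mul(I, Add(I, I))), I) = Add(Add(3, Mul(I, Mul(2, I))), I) = Add(Add(3, Mul(2, Pow(I, 2))), I) = Add(3, I, Mul(2, Pow(I, 2))))
Mul(Add(Function('c')(4, 5), m), Function('l')(-5)) = Mul(Add(-2, 0), Add(3, -5, Mul(2, Pow(-5, 2)))) = Mul(-2, Add(3, -5, Mul(2, 25))) = Mul(-2, Add(3, -5, 50)) = Mul(-2, 48) = -96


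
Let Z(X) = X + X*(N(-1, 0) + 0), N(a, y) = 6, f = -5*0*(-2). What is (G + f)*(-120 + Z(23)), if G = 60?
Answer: 2460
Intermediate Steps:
f = 0 (f = 0*(-2) = 0)
Z(X) = 7*X (Z(X) = X + X*(6 + 0) = X + X*6 = X + 6*X = 7*X)
(G + f)*(-120 + Z(23)) = (60 + 0)*(-120 + 7*23) = 60*(-120 + 161) = 60*41 = 2460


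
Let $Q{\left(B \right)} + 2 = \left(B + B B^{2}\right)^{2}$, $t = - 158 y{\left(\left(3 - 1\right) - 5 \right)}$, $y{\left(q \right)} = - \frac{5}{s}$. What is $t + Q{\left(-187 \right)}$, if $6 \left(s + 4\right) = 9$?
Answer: $42763621571782$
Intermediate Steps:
$s = - \frac{5}{2}$ ($s = -4 + \frac{1}{6} \cdot 9 = -4 + \frac{3}{2} = - \frac{5}{2} \approx -2.5$)
$y{\left(q \right)} = 2$ ($y{\left(q \right)} = - \frac{5}{- \frac{5}{2}} = \left(-5\right) \left(- \frac{2}{5}\right) = 2$)
$t = -316$ ($t = \left(-158\right) 2 = -316$)
$Q{\left(B \right)} = -2 + \left(B + B^{3}\right)^{2}$ ($Q{\left(B \right)} = -2 + \left(B + B B^{2}\right)^{2} = -2 + \left(B + B^{3}\right)^{2}$)
$t + Q{\left(-187 \right)} = -316 - \left(2 - \left(-187\right)^{2} \left(1 + \left(-187\right)^{2}\right)^{2}\right) = -316 - \left(2 - 34969 \left(1 + 34969\right)^{2}\right) = -316 - \left(2 - 34969 \cdot 34970^{2}\right) = -316 + \left(-2 + 34969 \cdot 1222900900\right) = -316 + \left(-2 + 42763621572100\right) = -316 + 42763621572098 = 42763621571782$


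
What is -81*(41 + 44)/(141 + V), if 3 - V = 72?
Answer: -765/8 ≈ -95.625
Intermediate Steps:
V = -69 (V = 3 - 1*72 = 3 - 72 = -69)
-81*(41 + 44)/(141 + V) = -81*(41 + 44)/(141 - 69) = -6885/72 = -81*85/72 = -765/8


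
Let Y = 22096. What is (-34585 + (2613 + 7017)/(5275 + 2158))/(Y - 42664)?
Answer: 257060675/152881944 ≈ 1.6814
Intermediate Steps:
(-34585 + (2613 + 7017)/(5275 + 2158))/(Y - 42664) = (-34585 + (2613 + 7017)/(5275 + 2158))/(22096 - 42664) = (-34585 + 9630/7433)/(-20568) = (-34585 + 9630*(1/7433))*(-1/20568) = (-34585 + 9630/7433)*(-1/20568) = -257060675/7433*(-1/20568) = 257060675/152881944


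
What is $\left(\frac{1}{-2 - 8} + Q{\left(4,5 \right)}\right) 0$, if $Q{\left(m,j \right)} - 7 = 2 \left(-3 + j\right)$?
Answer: $0$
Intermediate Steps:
$Q{\left(m,j \right)} = 1 + 2 j$ ($Q{\left(m,j \right)} = 7 + 2 \left(-3 + j\right) = 7 + \left(-6 + 2 j\right) = 1 + 2 j$)
$\left(\frac{1}{-2 - 8} + Q{\left(4,5 \right)}\right) 0 = \left(\frac{1}{-2 - 8} + \left(1 + 2 \cdot 5\right)\right) 0 = \left(\frac{1}{-10} + \left(1 + 10\right)\right) 0 = \left(- \frac{1}{10} + 11\right) 0 = \frac{109}{10} \cdot 0 = 0$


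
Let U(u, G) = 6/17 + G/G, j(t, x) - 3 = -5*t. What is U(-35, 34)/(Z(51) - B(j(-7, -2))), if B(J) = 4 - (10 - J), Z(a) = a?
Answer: 23/323 ≈ 0.071207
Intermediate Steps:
j(t, x) = 3 - 5*t
U(u, G) = 23/17 (U(u, G) = 6*(1/17) + 1 = 6/17 + 1 = 23/17)
B(J) = -6 + J (B(J) = 4 + (-10 + J) = -6 + J)
U(-35, 34)/(Z(51) - B(j(-7, -2))) = 23/(17*(51 - (-6 + (3 - 5*(-7))))) = 23/(17*(51 - (-6 + (3 + 35)))) = 23/(17*(51 - (-6 + 38))) = 23/(17*(51 - 1*32)) = 23/(17*(51 - 32)) = (23/17)/19 = (23/17)*(1/19) = 23/323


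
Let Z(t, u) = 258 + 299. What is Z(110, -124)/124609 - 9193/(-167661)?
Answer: 1238917714/20892069549 ≈ 0.059301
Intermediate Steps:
Z(t, u) = 557
Z(110, -124)/124609 - 9193/(-167661) = 557/124609 - 9193/(-167661) = 557*(1/124609) - 9193*(-1/167661) = 557/124609 + 9193/167661 = 1238917714/20892069549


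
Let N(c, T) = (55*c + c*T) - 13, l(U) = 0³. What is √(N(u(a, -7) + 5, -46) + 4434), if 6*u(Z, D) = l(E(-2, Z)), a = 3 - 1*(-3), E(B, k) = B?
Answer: √4466 ≈ 66.828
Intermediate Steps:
l(U) = 0
a = 6 (a = 3 + 3 = 6)
u(Z, D) = 0 (u(Z, D) = (⅙)*0 = 0)
N(c, T) = -13 + 55*c + T*c (N(c, T) = (55*c + T*c) - 13 = -13 + 55*c + T*c)
√(N(u(a, -7) + 5, -46) + 4434) = √((-13 + 55*(0 + 5) - 46*(0 + 5)) + 4434) = √((-13 + 55*5 - 46*5) + 4434) = √((-13 + 275 - 230) + 4434) = √(32 + 4434) = √4466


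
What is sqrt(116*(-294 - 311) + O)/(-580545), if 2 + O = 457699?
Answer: -13*sqrt(2293)/580545 ≈ -0.0010723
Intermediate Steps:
O = 457697 (O = -2 + 457699 = 457697)
sqrt(116*(-294 - 311) + O)/(-580545) = sqrt(116*(-294 - 311) + 457697)/(-580545) = sqrt(116*(-605) + 457697)*(-1/580545) = sqrt(-70180 + 457697)*(-1/580545) = sqrt(387517)*(-1/580545) = (13*sqrt(2293))*(-1/580545) = -13*sqrt(2293)/580545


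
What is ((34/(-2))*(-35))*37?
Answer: 22015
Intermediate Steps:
((34/(-2))*(-35))*37 = ((34*(-½))*(-35))*37 = -17*(-35)*37 = 595*37 = 22015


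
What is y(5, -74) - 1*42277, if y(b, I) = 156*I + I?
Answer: -53895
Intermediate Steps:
y(b, I) = 157*I
y(5, -74) - 1*42277 = 157*(-74) - 1*42277 = -11618 - 42277 = -53895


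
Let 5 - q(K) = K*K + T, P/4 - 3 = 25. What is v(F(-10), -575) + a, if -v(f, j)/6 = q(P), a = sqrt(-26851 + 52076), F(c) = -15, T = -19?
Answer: 75120 + 5*sqrt(1009) ≈ 75279.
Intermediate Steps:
P = 112 (P = 12 + 4*25 = 12 + 100 = 112)
a = 5*sqrt(1009) (a = sqrt(25225) = 5*sqrt(1009) ≈ 158.82)
q(K) = 24 - K**2 (q(K) = 5 - (K*K - 19) = 5 - (K**2 - 19) = 5 - (-19 + K**2) = 5 + (19 - K**2) = 24 - K**2)
v(f, j) = 75120 (v(f, j) = -6*(24 - 1*112**2) = -6*(24 - 1*12544) = -6*(24 - 12544) = -6*(-12520) = 75120)
v(F(-10), -575) + a = 75120 + 5*sqrt(1009)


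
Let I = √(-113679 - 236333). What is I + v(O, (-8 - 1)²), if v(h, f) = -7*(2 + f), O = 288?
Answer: -581 + 2*I*√87503 ≈ -581.0 + 591.62*I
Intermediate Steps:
v(h, f) = -14 - 7*f
I = 2*I*√87503 (I = √(-350012) = 2*I*√87503 ≈ 591.62*I)
I + v(O, (-8 - 1)²) = 2*I*√87503 + (-14 - 7*(-8 - 1)²) = 2*I*√87503 + (-14 - 7*(-9)²) = 2*I*√87503 + (-14 - 7*81) = 2*I*√87503 + (-14 - 567) = 2*I*√87503 - 581 = -581 + 2*I*√87503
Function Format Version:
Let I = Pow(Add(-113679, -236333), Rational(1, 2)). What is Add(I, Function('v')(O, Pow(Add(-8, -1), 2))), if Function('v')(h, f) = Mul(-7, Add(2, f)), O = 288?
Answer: Add(-581, Mul(2, I, Pow(87503, Rational(1, 2)))) ≈ Add(-581.00, Mul(591.62, I))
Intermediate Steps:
Function('v')(h, f) = Add(-14, Mul(-7, f))
I = Mul(2, I, Pow(87503, Rational(1, 2))) (I = Pow(-350012, Rational(1, 2)) = Mul(2, I, Pow(87503, Rational(1, 2))) ≈ Mul(591.62, I))
Add(I, Function('v')(O, Pow(Add(-8, -1), 2))) = Add(Mul(2, I, Pow(87503, Rational(1, 2))), Add(-14, Mul(-7, Pow(Add(-8, -1), 2)))) = Add(Mul(2, I, Pow(87503, Rational(1, 2))), Add(-14, Mul(-7, Pow(-9, 2)))) = Add(Mul(2, I, Pow(87503, Rational(1, 2))), Add(-14, Mul(-7, 81))) = Add(Mul(2, I, Pow(87503, Rational(1, 2))), Add(-14, -567)) = Add(Mul(2, I, Pow(87503, Rational(1, 2))), -581) = Add(-581, Mul(2, I, Pow(87503, Rational(1, 2))))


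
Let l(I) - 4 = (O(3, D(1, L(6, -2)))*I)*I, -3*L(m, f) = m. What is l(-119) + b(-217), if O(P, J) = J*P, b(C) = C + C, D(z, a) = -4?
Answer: -170362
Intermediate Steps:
L(m, f) = -m/3
b(C) = 2*C
l(I) = 4 - 12*I² (l(I) = 4 + ((-4*3)*I)*I = 4 + (-12*I)*I = 4 - 12*I²)
l(-119) + b(-217) = (4 - 12*(-119)²) + 2*(-217) = (4 - 12*14161) - 434 = (4 - 169932) - 434 = -169928 - 434 = -170362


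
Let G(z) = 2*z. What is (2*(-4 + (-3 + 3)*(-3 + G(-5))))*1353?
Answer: -10824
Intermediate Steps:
(2*(-4 + (-3 + 3)*(-3 + G(-5))))*1353 = (2*(-4 + (-3 + 3)*(-3 + 2*(-5))))*1353 = (2*(-4 + 0*(-3 - 10)))*1353 = (2*(-4 + 0*(-13)))*1353 = (2*(-4 + 0))*1353 = (2*(-4))*1353 = -8*1353 = -10824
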